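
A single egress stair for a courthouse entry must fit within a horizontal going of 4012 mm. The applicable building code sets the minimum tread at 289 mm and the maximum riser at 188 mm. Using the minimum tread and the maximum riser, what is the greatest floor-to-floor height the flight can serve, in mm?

4012 / 289 = 13.88, so 13 treads fit.
Risers = treads + 1 = 14.
Maximum height = 14 × 188 = 2632 mm.

2632 mm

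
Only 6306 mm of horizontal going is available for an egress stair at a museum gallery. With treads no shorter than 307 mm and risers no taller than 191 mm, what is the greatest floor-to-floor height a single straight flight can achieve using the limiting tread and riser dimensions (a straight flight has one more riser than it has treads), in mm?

6306 / 307 = 20.54, so 20 treads fit.
Risers = treads + 1 = 21.
Maximum height = 21 × 191 = 4011 mm.

4011 mm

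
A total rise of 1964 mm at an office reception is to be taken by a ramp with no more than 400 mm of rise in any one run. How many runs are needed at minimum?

5 runs

1964 / 400 = 4.91, so 5 ramp runs are needed.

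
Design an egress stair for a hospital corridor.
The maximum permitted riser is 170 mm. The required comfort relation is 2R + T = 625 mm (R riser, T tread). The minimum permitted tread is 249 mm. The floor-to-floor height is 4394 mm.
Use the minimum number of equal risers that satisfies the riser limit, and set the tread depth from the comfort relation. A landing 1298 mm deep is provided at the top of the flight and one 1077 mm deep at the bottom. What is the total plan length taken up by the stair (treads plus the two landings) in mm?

9550 mm

4394 / 170 = 25.847 → round up to 26 risers.
Riser R = 4394 / 26 = 169 mm, within the 170 mm limit.
Tread T = 625 − 2 × 169 = 287 mm (≥ 249 mm).
Going = (26 − 1) × 287 = 7175 mm.
Add landings: 7175 + 1298 + 1077 = 9550 mm.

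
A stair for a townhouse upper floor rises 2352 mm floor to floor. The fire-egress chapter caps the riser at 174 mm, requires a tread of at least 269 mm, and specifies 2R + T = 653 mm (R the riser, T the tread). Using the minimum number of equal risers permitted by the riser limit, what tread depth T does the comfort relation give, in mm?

⌈2352/174⌉ = 14 risers.
R = 2352 ÷ 14 = 168 mm.
Tread T = 653 − 2 × 168 = 317 mm (≥ 269 mm).

317 mm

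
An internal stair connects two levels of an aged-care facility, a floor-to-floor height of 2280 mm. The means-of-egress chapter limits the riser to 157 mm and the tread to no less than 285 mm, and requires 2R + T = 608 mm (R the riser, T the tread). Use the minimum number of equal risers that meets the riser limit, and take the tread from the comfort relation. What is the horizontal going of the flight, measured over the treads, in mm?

2280 / 157 = 14.52, so 15 risers are needed.
R = 2280 ÷ 15 = 152 mm.
T = 608 − 2·152 = 304 mm, which satisfies the 285 mm minimum.
Going = (15 − 1) × 304 = 4256 mm.

4256 mm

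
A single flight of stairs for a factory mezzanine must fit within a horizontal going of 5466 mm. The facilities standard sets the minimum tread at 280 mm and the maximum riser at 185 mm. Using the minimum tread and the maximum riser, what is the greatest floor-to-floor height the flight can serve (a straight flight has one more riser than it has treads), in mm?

3700 mm

Treads that fit: ⌊5466 / 280⌋ = 19.
Risers = treads + 1 = 20.
Maximum height = 20 × 185 = 3700 mm.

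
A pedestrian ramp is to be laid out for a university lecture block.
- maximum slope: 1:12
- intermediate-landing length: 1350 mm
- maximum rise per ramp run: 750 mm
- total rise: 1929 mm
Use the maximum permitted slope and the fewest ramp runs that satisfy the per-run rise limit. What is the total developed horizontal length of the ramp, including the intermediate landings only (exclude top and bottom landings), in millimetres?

25848 mm

1929 / 750 = 2.572 → round up to 3 ramp runs. That means 2 intermediate landings.
Ramp run (horizontal) at 1:12: 1929 × 12 = 23148 mm.
2 intermediate landings contribute 2 × 1350 = 2700 mm.
Developed length = 23148 + 2700 = 25848 mm.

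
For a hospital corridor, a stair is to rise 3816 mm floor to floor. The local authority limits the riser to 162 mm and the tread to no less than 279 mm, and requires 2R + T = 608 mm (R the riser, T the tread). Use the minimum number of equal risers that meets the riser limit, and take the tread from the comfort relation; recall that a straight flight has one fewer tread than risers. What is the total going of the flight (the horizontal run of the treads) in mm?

3816 / 162 = 23.56, so 24 risers are needed.
Each riser is 3816/24 = 159 mm (≤ 162 mm).
T = 608 − 2·159 = 290 mm, which satisfies the 279 mm minimum.
Going = (24 − 1) × 290 = 6670 mm.

6670 mm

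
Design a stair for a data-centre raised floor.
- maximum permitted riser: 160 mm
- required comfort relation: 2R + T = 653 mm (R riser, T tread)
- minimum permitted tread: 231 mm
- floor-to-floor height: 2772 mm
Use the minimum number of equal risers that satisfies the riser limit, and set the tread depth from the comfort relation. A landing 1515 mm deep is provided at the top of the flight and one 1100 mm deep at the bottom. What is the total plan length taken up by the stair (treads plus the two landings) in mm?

8480 mm

At most 160 each: 2772/160 = 17.32, giving 18 risers.
Each riser is 2772/18 = 154 mm (≤ 160 mm).
T = 653 − 2·154 = 345 mm, which satisfies the 231 mm minimum.
18 risers give 17 treads; going = 17 × 345 = 5865 mm.
Add landings: 5865 + 1515 + 1100 = 8480 mm.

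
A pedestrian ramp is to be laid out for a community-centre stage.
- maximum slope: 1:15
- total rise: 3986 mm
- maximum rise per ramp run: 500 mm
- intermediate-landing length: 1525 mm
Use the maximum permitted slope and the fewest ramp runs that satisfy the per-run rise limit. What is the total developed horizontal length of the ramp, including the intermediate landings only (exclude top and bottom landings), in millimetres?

⌈3986/500⌉ = 8 ramp runs. That means 7 intermediate landings.
Ramp run (horizontal) at 1:15: 3986 × 15 = 59790 mm.
Intermediate landings: 7 × 1525 = 10675 mm.
Total developed length = 59790 + 10675 = 70465 mm.

70465 mm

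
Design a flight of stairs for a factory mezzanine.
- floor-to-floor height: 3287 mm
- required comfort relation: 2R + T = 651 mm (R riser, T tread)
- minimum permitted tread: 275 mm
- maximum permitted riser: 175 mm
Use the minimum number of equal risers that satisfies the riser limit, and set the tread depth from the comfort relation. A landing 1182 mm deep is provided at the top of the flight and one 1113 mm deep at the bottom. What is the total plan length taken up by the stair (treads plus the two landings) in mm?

7785 mm

3287 / 175 = 18.783 → round up to 19 risers.
R = 3287 ÷ 19 = 173 mm.
From 2R + T = 651: T = 651 − 346 = 305 mm.
Going = (19 − 1) × 305 = 5490 mm.
Add landings: 5490 + 1182 + 1113 = 7785 mm.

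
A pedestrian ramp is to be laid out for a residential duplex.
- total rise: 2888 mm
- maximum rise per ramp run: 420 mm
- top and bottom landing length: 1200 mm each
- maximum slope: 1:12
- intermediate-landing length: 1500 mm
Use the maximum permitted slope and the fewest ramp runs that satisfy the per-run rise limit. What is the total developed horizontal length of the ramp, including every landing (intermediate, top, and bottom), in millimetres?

46056 mm

2888 / 420 = 6.88, so 7 ramp runs are needed. That means 6 intermediate landings.
Ramp run (horizontal) at 1:12: 2888 × 12 = 34656 mm.
Intermediate landings: 6 × 1500 = 9000 mm.
Top and bottom landings: 2 × 1200 = 2400 mm.
Total = 34656 + 9000 + 2400 = 46056 mm.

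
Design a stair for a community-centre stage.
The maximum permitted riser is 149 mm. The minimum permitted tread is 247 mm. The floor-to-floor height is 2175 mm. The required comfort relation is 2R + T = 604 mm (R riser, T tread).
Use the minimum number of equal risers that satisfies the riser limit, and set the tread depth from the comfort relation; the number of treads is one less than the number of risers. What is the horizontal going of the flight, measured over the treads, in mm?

2175 / 149 = 14.60, so 15 risers are needed.
Each riser is 2175/15 = 145 mm (≤ 149 mm).
Tread T = 604 − 2 × 145 = 314 mm (≥ 247 mm).
Going = (15 − 1) × 314 = 4396 mm.

4396 mm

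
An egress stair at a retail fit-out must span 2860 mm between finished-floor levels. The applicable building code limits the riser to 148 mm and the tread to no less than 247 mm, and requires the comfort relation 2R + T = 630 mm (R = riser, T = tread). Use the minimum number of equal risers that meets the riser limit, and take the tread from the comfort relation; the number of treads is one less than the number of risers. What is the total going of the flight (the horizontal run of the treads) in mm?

6536 mm

At most 148 each: 2860/148 = 19.32, giving 20 risers.
R = 2860 ÷ 20 = 143 mm.
From 2R + T = 630: T = 630 − 286 = 344 mm.
Treads = 20 − 1 = 19; going = 19 × 344 = 6536 mm.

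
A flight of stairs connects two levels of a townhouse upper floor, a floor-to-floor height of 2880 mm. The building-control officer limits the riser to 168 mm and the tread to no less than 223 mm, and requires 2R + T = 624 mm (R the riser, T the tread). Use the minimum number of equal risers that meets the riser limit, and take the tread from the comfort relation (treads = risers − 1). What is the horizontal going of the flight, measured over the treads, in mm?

2880 / 168 = 17.143 → round up to 18 risers.
Each riser is 2880/18 = 160 mm (≤ 168 mm).
T = 624 − 2·160 = 304 mm, which satisfies the 223 mm minimum.
Going = (18 − 1) × 304 = 5168 mm.

5168 mm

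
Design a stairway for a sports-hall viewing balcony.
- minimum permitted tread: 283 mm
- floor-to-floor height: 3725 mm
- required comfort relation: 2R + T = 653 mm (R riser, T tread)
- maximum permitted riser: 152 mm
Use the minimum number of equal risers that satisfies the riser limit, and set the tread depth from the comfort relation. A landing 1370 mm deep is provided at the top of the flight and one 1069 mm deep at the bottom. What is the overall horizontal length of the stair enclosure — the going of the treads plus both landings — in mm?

10959 mm

3725 / 152 = 24.51, so 25 risers are needed.
Each riser is 3725/25 = 149 mm (≤ 152 mm).
From 2R + T = 653: T = 653 − 298 = 355 mm.
25 risers give 24 treads; going = 24 × 355 = 8520 mm.
Enclosure = 8520 + 1370 + 1069 = 10959 mm.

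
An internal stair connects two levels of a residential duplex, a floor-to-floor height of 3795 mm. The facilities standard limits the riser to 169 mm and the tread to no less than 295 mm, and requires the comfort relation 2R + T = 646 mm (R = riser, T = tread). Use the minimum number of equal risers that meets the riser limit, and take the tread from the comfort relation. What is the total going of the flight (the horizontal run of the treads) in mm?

6952 mm

3795 / 169 = 22.456 → round up to 23 risers.
Each riser is 3795/23 = 165 mm (≤ 169 mm).
Tread T = 646 − 2 × 165 = 316 mm (≥ 295 mm).
23 risers give 22 treads; going = 22 × 316 = 6952 mm.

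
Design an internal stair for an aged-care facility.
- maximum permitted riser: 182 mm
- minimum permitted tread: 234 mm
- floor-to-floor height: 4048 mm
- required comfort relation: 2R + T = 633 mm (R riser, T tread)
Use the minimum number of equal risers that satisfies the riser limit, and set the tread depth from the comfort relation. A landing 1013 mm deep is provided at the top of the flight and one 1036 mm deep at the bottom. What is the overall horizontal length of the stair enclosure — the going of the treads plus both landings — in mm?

8231 mm

4048 / 182 = 22.24, so 23 risers are needed.
R = 4048 ÷ 23 = 176 mm.
T = 633 − 2·176 = 281 mm, which satisfies the 234 mm minimum.
Going = (23 − 1) × 281 = 6182 mm.
Add landings: 6182 + 1013 + 1036 = 8231 mm.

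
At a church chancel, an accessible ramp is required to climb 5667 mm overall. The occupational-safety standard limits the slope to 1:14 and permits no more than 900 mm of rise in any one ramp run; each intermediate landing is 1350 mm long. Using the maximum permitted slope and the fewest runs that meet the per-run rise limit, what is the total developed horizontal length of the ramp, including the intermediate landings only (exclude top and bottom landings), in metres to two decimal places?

87.44 m

⌈5667/900⌉ = 7 ramp runs. That means 6 intermediate landings.
Ramp run (horizontal) at 1:14: 5667 × 14 = 79338 mm.
6 intermediate landings contribute 6 × 1350 = 8100 mm.
Developed length = 79338 + 8100 = 87438 mm.
= 87.44 m.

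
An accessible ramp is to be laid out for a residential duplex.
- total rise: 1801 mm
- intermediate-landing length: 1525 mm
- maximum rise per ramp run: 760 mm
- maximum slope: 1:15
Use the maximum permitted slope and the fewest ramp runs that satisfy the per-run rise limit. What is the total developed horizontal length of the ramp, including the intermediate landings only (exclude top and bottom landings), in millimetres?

30065 mm

1801 / 760 = 2.37, so 3 ramp runs are needed. That means 2 intermediate landings.
Horizontal run for 1801 mm of rise at 1:15 is 1801 × 15 = 27015 mm.
2 intermediate landings contribute 2 × 1525 = 3050 mm.
Developed length = 27015 + 3050 = 30065 mm.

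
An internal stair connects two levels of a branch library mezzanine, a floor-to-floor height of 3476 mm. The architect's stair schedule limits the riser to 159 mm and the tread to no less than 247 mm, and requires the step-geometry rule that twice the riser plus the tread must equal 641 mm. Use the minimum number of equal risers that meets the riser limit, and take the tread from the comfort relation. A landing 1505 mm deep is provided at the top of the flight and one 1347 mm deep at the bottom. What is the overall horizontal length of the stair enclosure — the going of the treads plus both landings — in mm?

⌈3476/159⌉ = 22 risers.
Each riser is 3476/22 = 158 mm (≤ 159 mm).
Tread T = 641 − 2 × 158 = 325 mm (≥ 247 mm).
Going = (22 − 1) × 325 = 6825 mm.
Enclosure = 6825 + 1505 + 1347 = 9677 mm.

9677 mm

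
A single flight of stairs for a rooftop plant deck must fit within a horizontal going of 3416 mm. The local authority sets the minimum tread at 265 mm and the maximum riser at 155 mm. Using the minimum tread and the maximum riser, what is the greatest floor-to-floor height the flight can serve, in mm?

3416 / 265 = 12.89, so 12 treads fit.
Risers = treads + 1 = 13.
Maximum height = 13 × 155 = 2015 mm.

2015 mm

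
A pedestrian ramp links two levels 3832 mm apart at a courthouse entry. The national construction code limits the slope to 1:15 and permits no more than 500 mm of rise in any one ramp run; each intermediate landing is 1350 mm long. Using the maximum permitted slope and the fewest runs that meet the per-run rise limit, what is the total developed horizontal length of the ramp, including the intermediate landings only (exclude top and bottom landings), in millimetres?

66930 mm

3832 / 500 = 7.664 → round up to 8 ramp runs. That means 7 intermediate landings.
Ramp run (horizontal) at 1:15: 3832 × 15 = 57480 mm.
7 intermediate landings contribute 7 × 1350 = 9450 mm.
Developed length = 57480 + 9450 = 66930 mm.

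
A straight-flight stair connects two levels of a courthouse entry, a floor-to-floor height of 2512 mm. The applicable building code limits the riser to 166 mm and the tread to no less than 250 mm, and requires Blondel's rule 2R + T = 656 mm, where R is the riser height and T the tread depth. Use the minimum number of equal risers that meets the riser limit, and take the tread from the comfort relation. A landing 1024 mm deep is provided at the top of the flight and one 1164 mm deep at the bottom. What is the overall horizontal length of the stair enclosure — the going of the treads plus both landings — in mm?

7318 mm

⌈2512/166⌉ = 16 risers.
R = 2512 ÷ 16 = 157 mm.
From 2R + T = 656: T = 656 − 314 = 342 mm.
Treads = 16 − 1 = 15; going = 15 × 342 = 5130 mm.
Add landings: 5130 + 1024 + 1164 = 7318 mm.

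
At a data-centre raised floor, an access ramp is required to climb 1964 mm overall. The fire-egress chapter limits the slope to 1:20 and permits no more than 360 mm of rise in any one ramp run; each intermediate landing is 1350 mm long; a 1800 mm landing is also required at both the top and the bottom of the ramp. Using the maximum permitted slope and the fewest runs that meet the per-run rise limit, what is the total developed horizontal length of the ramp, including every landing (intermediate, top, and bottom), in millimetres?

49630 mm

1964 / 360 = 5.456 → round up to 6 ramp runs. That means 5 intermediate landings.
Ramp run (horizontal) at 1:20: 1964 × 20 = 39280 mm.
Intermediate landings: 5 × 1350 = 6750 mm.
Top and bottom landings: 2 × 1800 = 3600 mm.
Total = 39280 + 6750 + 3600 = 49630 mm.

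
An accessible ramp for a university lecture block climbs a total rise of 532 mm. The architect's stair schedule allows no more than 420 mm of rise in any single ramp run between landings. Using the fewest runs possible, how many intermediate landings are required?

1 intermediate landings

532 / 420 = 1.27, so 2 ramp runs are needed.
2 runs are separated by 1 intermediate landings.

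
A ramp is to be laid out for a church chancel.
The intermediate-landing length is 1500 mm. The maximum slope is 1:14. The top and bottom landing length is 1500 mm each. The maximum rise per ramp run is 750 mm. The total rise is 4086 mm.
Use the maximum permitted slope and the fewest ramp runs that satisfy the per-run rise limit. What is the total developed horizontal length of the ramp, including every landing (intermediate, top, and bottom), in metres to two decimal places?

At most 750 each: 4086/750 = 5.45, giving 6 ramp runs. That means 5 intermediate landings.
Ramp run (horizontal) at 1:14: 4086 × 14 = 57204 mm.
5 intermediate landings contribute 5 × 1500 = 7500 mm.
Top and bottom landings: 2 × 1500 = 3000 mm.
Total = 57204 + 7500 + 3000 = 67704 mm.
= 67.70 m.

67.70 m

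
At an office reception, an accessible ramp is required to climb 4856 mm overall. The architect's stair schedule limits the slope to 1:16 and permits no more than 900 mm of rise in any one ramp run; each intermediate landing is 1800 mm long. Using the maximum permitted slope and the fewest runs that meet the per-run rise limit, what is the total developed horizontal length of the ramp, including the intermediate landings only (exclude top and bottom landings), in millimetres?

4856 / 900 = 5.396 → round up to 6 ramp runs. That means 5 intermediate landings.
Horizontal run for 4856 mm of rise at 1:16 is 4856 × 16 = 77696 mm.
5 intermediate landings contribute 5 × 1800 = 9000 mm.
Total developed length = 77696 + 9000 = 86696 mm.

86696 mm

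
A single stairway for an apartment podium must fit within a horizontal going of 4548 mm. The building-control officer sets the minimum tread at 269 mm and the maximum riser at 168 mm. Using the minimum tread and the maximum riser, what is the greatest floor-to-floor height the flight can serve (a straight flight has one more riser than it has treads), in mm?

Treads that fit: ⌊4548 / 269⌋ = 16.
Risers = treads + 1 = 17.
Maximum height = 17 × 168 = 2856 mm.

2856 mm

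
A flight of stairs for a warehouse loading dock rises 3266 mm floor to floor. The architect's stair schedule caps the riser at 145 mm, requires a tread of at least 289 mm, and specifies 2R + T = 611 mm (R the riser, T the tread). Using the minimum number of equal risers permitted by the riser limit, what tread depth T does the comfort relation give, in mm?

327 mm

3266 / 145 = 22.52, so 23 risers are needed.
Riser R = 3266 / 23 = 142 mm, within the 145 mm limit.
Tread T = 611 − 2 × 142 = 327 mm (≥ 289 mm).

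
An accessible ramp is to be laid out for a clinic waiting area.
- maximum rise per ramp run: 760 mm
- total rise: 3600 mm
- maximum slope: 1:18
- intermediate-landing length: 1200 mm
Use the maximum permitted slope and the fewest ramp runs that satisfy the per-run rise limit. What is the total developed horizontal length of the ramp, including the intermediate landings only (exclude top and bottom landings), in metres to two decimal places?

69.60 m

At most 760 each: 3600/760 = 4.74, giving 5 ramp runs. That means 4 intermediate landings.
Ramp run (horizontal) at 1:18: 3600 × 18 = 64800 mm.
4 intermediate landings contribute 4 × 1200 = 4800 mm.
Developed length = 64800 + 4800 = 69600 mm.
= 69.60 m.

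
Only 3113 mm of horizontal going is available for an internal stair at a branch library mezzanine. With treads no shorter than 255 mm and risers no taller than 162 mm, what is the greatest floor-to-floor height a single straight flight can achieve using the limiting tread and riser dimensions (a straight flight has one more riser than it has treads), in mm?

Treads that fit: ⌊3113 / 255⌋ = 12.
Risers = treads + 1 = 13.
Maximum height = 13 × 162 = 2106 mm.

2106 mm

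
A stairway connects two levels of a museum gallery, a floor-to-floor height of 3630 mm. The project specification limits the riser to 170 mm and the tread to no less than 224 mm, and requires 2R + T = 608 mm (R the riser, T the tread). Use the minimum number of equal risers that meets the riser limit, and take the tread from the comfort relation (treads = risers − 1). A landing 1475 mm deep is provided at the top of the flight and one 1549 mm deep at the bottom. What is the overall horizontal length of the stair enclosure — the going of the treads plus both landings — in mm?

3630 / 170 = 21.353 → round up to 22 risers.
R = 3630 ÷ 22 = 165 mm.
Tread T = 608 − 2 × 165 = 278 mm (≥ 224 mm).
Going = (22 − 1) × 278 = 5838 mm.
Add landings: 5838 + 1475 + 1549 = 8862 mm.

8862 mm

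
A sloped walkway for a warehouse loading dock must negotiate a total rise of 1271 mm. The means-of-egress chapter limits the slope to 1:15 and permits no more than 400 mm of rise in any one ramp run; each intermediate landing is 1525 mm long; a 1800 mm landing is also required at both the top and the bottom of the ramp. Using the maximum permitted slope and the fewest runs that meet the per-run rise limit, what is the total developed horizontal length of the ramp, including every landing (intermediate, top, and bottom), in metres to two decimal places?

1271 / 400 = 3.18, so 4 ramp runs are needed. That means 3 intermediate landings.
Horizontal run for 1271 mm of rise at 1:15 is 1271 × 15 = 19065 mm.
3 intermediate landings contribute 3 × 1525 = 4575 mm.
Top and bottom landings: 2 × 1800 = 3600 mm.
Total = 19065 + 4575 + 3600 = 27240 mm.
= 27.24 m.

27.24 m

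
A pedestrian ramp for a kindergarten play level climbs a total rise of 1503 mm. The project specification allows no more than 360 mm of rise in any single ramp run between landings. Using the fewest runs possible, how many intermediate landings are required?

4 intermediate landings

1503 / 360 = 4.17, so 5 ramp runs are needed.
5 runs are separated by 4 intermediate landings.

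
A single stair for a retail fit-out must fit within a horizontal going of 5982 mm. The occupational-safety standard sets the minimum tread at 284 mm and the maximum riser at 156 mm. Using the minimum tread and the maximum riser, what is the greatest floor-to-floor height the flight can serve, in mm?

5982 / 284 = 21.06, so 21 treads fit.
Risers = treads + 1 = 22.
Maximum height = 22 × 156 = 3432 mm.

3432 mm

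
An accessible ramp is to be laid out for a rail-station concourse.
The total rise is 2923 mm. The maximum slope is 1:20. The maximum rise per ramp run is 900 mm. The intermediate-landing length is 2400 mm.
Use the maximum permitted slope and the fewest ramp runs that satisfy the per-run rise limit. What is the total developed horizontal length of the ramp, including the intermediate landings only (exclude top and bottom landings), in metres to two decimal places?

At most 900 each: 2923/900 = 3.25, giving 4 ramp runs. That means 3 intermediate landings.
Horizontal run for 2923 mm of rise at 1:20 is 2923 × 20 = 58460 mm.
3 intermediate landings contribute 3 × 2400 = 7200 mm.
Developed length = 58460 + 7200 = 65660 mm.
= 65.66 m.

65.66 m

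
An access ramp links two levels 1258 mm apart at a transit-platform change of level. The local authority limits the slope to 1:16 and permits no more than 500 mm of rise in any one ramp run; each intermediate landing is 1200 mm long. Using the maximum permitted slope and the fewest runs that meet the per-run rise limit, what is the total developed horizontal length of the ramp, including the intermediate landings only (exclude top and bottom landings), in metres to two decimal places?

1258 / 500 = 2.516 → round up to 3 ramp runs. That means 2 intermediate landings.
Ramp run (horizontal) at 1:16: 1258 × 16 = 20128 mm.
2 intermediate landings contribute 2 × 1200 = 2400 mm.
Total developed length = 20128 + 2400 = 22528 mm.
= 22.53 m.

22.53 m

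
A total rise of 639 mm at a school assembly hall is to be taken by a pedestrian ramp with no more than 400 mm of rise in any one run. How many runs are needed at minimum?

⌈639/400⌉ = 2 ramp runs.

2 runs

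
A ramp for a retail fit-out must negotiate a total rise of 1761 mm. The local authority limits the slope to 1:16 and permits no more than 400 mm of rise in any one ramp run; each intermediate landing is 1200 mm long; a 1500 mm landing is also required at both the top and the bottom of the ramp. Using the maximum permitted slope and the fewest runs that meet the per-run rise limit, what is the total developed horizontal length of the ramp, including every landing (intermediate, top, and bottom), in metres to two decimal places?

At most 400 each: 1761/400 = 4.40, giving 5 ramp runs. That means 4 intermediate landings.
Horizontal run for 1761 mm of rise at 1:16 is 1761 × 16 = 28176 mm.
Intermediate landings: 4 × 1200 = 4800 mm.
Top and bottom landings: 2 × 1500 = 3000 mm.
Total = 28176 + 4800 + 3000 = 35976 mm.
= 35.98 m.

35.98 m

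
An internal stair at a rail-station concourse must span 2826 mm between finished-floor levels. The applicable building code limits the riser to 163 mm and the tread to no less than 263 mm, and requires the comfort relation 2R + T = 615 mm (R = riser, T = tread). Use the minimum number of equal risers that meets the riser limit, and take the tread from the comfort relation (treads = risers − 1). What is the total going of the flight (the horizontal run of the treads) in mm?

5117 mm

2826 / 163 = 17.34, so 18 risers are needed.
R = 2826 ÷ 18 = 157 mm.
Tread T = 615 − 2 × 157 = 301 mm (≥ 263 mm).
18 risers give 17 treads; going = 17 × 301 = 5117 mm.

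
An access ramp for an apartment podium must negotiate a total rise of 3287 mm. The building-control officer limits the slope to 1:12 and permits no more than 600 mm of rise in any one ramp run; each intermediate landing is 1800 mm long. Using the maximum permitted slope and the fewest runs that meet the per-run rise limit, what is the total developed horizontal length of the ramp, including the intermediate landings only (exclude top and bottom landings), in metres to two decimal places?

48.44 m

At most 600 each: 3287/600 = 5.48, giving 6 ramp runs. That means 5 intermediate landings.
Horizontal run for 3287 mm of rise at 1:12 is 3287 × 12 = 39444 mm.
Intermediate landings: 5 × 1800 = 9000 mm.
Developed length = 39444 + 9000 = 48444 mm.
= 48.44 m.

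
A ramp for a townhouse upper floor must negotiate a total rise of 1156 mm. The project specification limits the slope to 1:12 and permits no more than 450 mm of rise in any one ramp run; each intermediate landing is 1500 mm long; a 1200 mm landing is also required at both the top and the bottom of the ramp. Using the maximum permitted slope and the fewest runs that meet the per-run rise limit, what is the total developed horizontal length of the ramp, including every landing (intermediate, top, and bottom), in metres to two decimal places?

At most 450 each: 1156/450 = 2.57, giving 3 ramp runs. That means 2 intermediate landings.
Horizontal run for 1156 mm of rise at 1:12 is 1156 × 12 = 13872 mm.
Intermediate landings: 2 × 1500 = 3000 mm.
Top and bottom landings: 2 × 1200 = 2400 mm.
Total = 13872 + 3000 + 2400 = 19272 mm.
= 19.27 m.

19.27 m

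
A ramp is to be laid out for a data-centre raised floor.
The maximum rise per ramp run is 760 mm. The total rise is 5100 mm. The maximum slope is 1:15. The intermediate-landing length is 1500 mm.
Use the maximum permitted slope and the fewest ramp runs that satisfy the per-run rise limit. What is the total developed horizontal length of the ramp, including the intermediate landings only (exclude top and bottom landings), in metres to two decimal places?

At most 760 each: 5100/760 = 6.71, giving 7 ramp runs. That means 6 intermediate landings.
Horizontal run for 5100 mm of rise at 1:15 is 5100 × 15 = 76500 mm.
Intermediate landings: 6 × 1500 = 9000 mm.
Developed length = 76500 + 9000 = 85500 mm.
= 85.50 m.

85.50 m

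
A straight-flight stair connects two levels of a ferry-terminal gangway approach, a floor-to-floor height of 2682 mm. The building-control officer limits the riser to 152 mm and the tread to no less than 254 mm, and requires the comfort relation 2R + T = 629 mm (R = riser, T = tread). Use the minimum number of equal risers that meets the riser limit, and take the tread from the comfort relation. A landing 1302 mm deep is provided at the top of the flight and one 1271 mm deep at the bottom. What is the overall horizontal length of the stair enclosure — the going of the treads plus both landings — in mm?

8200 mm

2682 / 152 = 17.64, so 18 risers are needed.
Riser R = 2682 / 18 = 149 mm, within the 152 mm limit.
Tread T = 629 − 2 × 149 = 331 mm (≥ 254 mm).
Going = (18 − 1) × 331 = 5627 mm.
Add landings: 5627 + 1302 + 1271 = 8200 mm.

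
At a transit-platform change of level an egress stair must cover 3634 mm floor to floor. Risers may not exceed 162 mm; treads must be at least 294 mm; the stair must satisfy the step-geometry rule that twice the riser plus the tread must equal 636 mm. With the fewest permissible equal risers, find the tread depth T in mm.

320 mm

⌈3634/162⌉ = 23 risers.
Riser R = 3634 / 23 = 158 mm, within the 162 mm limit.
From 2R + T = 636: T = 636 − 316 = 320 mm.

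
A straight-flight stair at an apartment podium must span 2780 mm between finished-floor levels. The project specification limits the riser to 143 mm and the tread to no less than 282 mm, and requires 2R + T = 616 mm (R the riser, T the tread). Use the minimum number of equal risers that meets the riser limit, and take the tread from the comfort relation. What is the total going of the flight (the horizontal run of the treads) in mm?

2780 / 143 = 19.44, so 20 risers are needed.
R = 2780 ÷ 20 = 139 mm.
Tread T = 616 − 2 × 139 = 338 mm (≥ 282 mm).
20 risers give 19 treads; going = 19 × 338 = 6422 mm.

6422 mm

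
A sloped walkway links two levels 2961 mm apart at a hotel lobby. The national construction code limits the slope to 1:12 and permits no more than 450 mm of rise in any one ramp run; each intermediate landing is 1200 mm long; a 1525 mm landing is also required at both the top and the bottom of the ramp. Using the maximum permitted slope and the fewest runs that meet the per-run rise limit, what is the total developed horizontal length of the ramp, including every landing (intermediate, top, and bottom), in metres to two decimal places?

45.78 m

At most 450 each: 2961/450 = 6.58, giving 7 ramp runs. That means 6 intermediate landings.
Horizontal run for 2961 mm of rise at 1:12 is 2961 × 12 = 35532 mm.
Intermediate landings: 6 × 1200 = 7200 mm.
Top and bottom landings: 2 × 1525 = 3050 mm.
Total = 35532 + 7200 + 3050 = 45782 mm.
= 45.78 m.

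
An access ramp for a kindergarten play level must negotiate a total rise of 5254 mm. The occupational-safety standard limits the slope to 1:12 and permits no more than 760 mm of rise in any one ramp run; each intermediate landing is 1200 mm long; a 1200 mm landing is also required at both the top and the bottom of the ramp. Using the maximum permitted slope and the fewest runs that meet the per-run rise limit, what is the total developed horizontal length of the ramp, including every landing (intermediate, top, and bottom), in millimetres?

72648 mm

5254 / 760 = 6.913 → round up to 7 ramp runs. That means 6 intermediate landings.
Ramp run (horizontal) at 1:12: 5254 × 12 = 63048 mm.
6 intermediate landings contribute 6 × 1200 = 7200 mm.
Top and bottom landings: 2 × 1200 = 2400 mm.
Total = 63048 + 7200 + 2400 = 72648 mm.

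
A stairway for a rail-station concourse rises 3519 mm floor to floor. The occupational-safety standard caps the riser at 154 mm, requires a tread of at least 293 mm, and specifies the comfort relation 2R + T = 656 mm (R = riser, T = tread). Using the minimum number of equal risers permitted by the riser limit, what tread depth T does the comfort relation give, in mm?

3519 / 154 = 22.851 → round up to 23 risers.
Riser R = 3519 / 23 = 153 mm, within the 154 mm limit.
T = 656 − 2·153 = 350 mm, which satisfies the 293 mm minimum.

350 mm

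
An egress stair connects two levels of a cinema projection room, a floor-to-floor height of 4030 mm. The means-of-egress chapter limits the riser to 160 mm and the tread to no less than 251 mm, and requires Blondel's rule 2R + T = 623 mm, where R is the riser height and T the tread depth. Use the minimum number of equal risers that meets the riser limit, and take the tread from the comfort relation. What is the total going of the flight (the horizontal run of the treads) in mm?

4030 / 160 = 25.19, so 26 risers are needed.
Riser R = 4030 / 26 = 155 mm, within the 160 mm limit.
T = 623 − 2·155 = 313 mm, which satisfies the 251 mm minimum.
Going = (26 − 1) × 313 = 7825 mm.

7825 mm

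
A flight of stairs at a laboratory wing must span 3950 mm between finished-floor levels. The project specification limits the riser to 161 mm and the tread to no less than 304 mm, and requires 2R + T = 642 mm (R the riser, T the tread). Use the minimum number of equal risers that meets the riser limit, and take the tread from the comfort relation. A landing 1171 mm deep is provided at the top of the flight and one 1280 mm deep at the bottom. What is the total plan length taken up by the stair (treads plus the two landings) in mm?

At most 161 each: 3950/161 = 24.53, giving 25 risers.
Each riser is 3950/25 = 158 mm (≤ 161 mm).
Tread T = 642 − 2 × 158 = 326 mm (≥ 304 mm).
Treads = 25 − 1 = 24; going = 24 × 326 = 7824 mm.
Enclosure = 7824 + 1171 + 1280 = 10275 mm.

10275 mm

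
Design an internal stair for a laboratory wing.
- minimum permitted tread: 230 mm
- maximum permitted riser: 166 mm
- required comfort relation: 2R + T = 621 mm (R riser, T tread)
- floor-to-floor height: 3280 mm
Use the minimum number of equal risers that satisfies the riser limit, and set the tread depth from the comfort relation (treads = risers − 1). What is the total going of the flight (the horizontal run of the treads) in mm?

At most 166 each: 3280/166 = 19.76, giving 20 risers.
Each riser is 3280/20 = 164 mm (≤ 166 mm).
From 2R + T = 621: T = 621 − 328 = 293 mm.
20 risers give 19 treads; going = 19 × 293 = 5567 mm.

5567 mm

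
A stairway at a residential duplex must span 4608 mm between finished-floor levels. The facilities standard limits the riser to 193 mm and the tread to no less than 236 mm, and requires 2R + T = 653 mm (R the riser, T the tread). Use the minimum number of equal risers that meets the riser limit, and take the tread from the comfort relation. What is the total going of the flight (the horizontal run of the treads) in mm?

6187 mm

⌈4608/193⌉ = 24 risers.
R = 4608 ÷ 24 = 192 mm.
From 2R + T = 653: T = 653 − 384 = 269 mm.
24 risers give 23 treads; going = 23 × 269 = 6187 mm.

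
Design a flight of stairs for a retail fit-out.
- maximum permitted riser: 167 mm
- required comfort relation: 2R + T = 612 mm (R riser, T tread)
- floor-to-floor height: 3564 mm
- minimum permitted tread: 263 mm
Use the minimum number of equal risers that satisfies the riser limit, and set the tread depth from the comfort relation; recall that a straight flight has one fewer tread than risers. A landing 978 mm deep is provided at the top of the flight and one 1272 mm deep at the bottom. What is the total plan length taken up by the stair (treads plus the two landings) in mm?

8298 mm

⌈3564/167⌉ = 22 risers.
Riser R = 3564 / 22 = 162 mm, within the 167 mm limit.
From 2R + T = 612: T = 612 − 324 = 288 mm.
22 risers give 21 treads; going = 21 × 288 = 6048 mm.
Add landings: 6048 + 978 + 1272 = 8298 mm.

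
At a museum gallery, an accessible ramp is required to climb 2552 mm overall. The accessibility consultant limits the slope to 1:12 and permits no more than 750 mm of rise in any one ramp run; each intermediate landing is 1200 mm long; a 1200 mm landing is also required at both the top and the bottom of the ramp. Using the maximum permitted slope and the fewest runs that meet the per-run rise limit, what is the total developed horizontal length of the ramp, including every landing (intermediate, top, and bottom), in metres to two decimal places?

36.62 m

2552 / 750 = 3.40, so 4 ramp runs are needed. That means 3 intermediate landings.
Horizontal run for 2552 mm of rise at 1:12 is 2552 × 12 = 30624 mm.
3 intermediate landings contribute 3 × 1200 = 3600 mm.
Top and bottom landings: 2 × 1200 = 2400 mm.
Total = 30624 + 3600 + 2400 = 36624 mm.
= 36.62 m.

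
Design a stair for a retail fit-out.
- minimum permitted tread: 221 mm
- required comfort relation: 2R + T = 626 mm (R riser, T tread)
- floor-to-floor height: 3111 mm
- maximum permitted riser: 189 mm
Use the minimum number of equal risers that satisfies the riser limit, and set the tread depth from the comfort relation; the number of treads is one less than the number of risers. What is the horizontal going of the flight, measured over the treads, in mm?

3111 / 189 = 16.46, so 17 risers are needed.
Riser R = 3111 / 17 = 183 mm, within the 189 mm limit.
T = 626 − 2·183 = 260 mm, which satisfies the 221 mm minimum.
17 risers give 16 treads; going = 16 × 260 = 4160 mm.

4160 mm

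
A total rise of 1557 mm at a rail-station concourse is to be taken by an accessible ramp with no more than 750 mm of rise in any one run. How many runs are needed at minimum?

3 runs

1557 / 750 = 2.08, so 3 ramp runs are needed.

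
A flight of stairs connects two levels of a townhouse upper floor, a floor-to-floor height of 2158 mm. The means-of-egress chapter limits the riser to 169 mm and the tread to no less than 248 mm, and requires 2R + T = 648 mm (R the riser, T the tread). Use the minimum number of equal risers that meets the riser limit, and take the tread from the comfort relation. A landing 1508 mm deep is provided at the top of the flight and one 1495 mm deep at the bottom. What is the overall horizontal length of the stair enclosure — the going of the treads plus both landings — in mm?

⌈2158/169⌉ = 13 risers.
Riser R = 2158 / 13 = 166 mm, within the 169 mm limit.
Tread T = 648 − 2 × 166 = 316 mm (≥ 248 mm).
Treads = 13 − 1 = 12; going = 12 × 316 = 3792 mm.
Enclosure = 3792 + 1508 + 1495 = 6795 mm.

6795 mm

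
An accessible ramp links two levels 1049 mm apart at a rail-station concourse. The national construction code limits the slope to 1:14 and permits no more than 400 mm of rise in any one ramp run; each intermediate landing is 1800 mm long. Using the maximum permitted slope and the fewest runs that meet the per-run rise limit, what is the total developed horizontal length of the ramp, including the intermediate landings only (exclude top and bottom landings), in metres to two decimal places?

1049 / 400 = 2.62, so 3 ramp runs are needed. That means 2 intermediate landings.
Ramp run (horizontal) at 1:14: 1049 × 14 = 14686 mm.
Intermediate landings: 2 × 1800 = 3600 mm.
Total developed length = 14686 + 3600 = 18286 mm.
= 18.29 m.

18.29 m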